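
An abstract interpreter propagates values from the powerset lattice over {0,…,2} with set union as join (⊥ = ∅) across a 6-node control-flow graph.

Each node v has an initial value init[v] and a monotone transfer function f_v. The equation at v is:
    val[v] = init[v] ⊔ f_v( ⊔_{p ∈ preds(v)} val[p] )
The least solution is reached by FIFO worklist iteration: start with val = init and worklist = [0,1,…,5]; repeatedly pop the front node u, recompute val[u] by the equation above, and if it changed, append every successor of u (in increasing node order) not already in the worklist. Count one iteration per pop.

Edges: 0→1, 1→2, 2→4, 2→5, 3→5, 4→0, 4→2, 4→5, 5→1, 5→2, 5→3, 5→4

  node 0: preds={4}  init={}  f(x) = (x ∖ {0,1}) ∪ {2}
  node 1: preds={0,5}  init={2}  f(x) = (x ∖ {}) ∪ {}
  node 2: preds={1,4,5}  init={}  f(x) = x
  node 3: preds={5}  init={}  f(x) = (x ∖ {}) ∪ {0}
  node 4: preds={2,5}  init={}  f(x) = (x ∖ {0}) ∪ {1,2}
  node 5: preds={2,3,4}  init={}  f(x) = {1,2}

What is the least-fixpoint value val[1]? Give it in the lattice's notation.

{1,2}

Trace (13 dequeues):
  [1] u=0 | in {} | out {2} | prev {} | push {}
  [2] u=1 | in {2} | out {2} | ==
  [3] u=2 | in {2} | out {2} | prev {} | push {}
  [4] u=3 | in {} | out {0} | prev {} | push {}
  [5] u=4 | in {2} | out {1,2} | prev {} | push {0,2}
  [6] u=5 | in {0,1,2} | out {1,2} | prev {} | push {1,3,4}
  [7] u=0 | in {1,2} | out {2} | ==
  [8] u=2 | in {1,2} | out {1,2} | prev {2} | push {5}
  [9] u=1 | in {1,2} | out {1,2} | prev {2} | push {2}
  [10] u=3 | in {1,2} | out {0,1,2} | prev {0} | push {}
  [11] u=4 | in {1,2} | out {1,2} | ==
  [12] u=5 | in {0,1,2} | out {1,2} | ==
  [13] u=2 | in {1,2} | out {1,2} | ==

Converged values:
  [0] {2}
  [1] {1,2}
  [2] {1,2}
  [3] {0,1,2}
  [4] {1,2}
  [5] {1,2}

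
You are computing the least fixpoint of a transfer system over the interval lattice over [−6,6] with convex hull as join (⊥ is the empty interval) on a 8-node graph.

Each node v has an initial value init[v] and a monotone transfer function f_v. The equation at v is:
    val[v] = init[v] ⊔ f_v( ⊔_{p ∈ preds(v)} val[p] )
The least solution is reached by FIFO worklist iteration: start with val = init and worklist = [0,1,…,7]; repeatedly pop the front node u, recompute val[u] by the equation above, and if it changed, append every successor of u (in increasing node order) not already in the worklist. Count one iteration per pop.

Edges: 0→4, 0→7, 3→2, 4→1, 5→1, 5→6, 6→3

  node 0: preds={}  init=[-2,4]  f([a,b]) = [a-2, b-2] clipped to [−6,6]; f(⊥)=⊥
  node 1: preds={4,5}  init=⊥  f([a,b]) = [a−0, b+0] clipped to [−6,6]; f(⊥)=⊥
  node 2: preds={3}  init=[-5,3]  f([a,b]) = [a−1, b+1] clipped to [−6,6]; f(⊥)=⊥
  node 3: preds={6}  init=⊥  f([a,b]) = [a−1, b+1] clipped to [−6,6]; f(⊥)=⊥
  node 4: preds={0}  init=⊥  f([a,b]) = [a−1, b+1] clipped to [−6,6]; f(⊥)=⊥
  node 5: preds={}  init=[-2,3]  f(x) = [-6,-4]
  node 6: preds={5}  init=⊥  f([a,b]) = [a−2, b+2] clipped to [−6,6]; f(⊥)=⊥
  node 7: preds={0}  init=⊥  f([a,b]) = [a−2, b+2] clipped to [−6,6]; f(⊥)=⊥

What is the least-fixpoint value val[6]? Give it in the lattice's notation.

Iteration log — 11 steps:
  step 1. node 0  ⊔preds=⊥  new=[-2,4]  stable
  step 2. node 1  ⊔preds=[-2,3]  new=[-2,3]  old=⊥  +wl: 
  step 3. node 2  ⊔preds=⊥  new=[-5,3]  stable
  step 4. node 3  ⊔preds=⊥  new=⊥  stable
  step 5. node 4  ⊔preds=[-2,4]  new=[-3,5]  old=⊥  +wl: 1
  step 6. node 5  ⊔preds=⊥  new=[-6,3]  old=[-2,3]  +wl: 
  step 7. node 6  ⊔preds=[-6,3]  new=[-6,5]  old=⊥  +wl: 3
  step 8. node 7  ⊔preds=[-2,4]  new=[-4,6]  old=⊥  +wl: 
  step 9. node 1  ⊔preds=[-6,5]  new=[-6,5]  old=[-2,3]  +wl: 
  step 10. node 3  ⊔preds=[-6,5]  new=[-6,6]  old=⊥  +wl: 2
  step 11. node 2  ⊔preds=[-6,6]  new=[-6,6]  old=[-5,3]  +wl: 

Least fixpoint reached:
  node 0: [-2,4]
  node 1: [-6,5]
  node 2: [-6,6]
  node 3: [-6,6]
  node 4: [-3,5]
  node 5: [-6,3]
  node 6: [-6,5]
  node 7: [-4,6]

[-6,5]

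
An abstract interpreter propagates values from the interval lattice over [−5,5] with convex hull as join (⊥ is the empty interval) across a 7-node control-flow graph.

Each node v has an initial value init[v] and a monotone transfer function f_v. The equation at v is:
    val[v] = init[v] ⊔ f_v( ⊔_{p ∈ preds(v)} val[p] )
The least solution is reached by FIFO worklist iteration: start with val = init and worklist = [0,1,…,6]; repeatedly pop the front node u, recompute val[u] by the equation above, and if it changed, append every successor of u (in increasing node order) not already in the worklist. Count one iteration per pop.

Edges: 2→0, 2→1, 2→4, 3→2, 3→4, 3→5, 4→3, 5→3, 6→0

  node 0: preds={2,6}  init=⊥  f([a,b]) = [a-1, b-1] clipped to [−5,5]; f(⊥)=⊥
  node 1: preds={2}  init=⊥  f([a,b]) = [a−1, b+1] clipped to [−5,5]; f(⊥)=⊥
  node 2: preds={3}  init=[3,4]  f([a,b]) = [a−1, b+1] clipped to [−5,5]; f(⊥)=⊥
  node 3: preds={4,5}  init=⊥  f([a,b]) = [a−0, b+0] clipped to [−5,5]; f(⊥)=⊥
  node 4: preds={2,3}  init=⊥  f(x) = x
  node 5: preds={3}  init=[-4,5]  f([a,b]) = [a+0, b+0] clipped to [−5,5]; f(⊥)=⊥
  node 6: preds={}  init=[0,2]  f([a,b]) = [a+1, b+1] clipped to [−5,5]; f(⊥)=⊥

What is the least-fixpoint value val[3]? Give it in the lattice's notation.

Worklist (17 pops):
  #1 pop 0: in=[0,4] → [-1,3] (was ⊥); enqueue []
  #2 pop 1: in=[3,4] → [2,5] (was ⊥); enqueue []
  #3 pop 2: in=⊥ → [3,4] (no change)
  #4 pop 3: in=[-4,5] → [-4,5] (was ⊥); enqueue [2]
  #5 pop 4: in=[-4,5] → [-4,5] (was ⊥); enqueue [3]
  #6 pop 5: in=[-4,5] → [-4,5] (no change)
  #7 pop 6: in=⊥ → [0,2] (no change)
  #8 pop 2: in=[-4,5] → [-5,5] (was [3,4]); enqueue [0,1,4]
  #9 pop 3: in=[-4,5] → [-4,5] (no change)
  #10 pop 0: in=[-5,5] → [-5,4] (was [-1,3]); enqueue []
  #11 pop 1: in=[-5,5] → [-5,5] (was [2,5]); enqueue []
  #12 pop 4: in=[-5,5] → [-5,5] (was [-4,5]); enqueue [3]
  #13 pop 3: in=[-5,5] → [-5,5] (was [-4,5]); enqueue [2,4,5]
  #14 pop 2: in=[-5,5] → [-5,5] (no change)
  #15 pop 4: in=[-5,5] → [-5,5] (no change)
  #16 pop 5: in=[-5,5] → [-5,5] (was [-4,5]); enqueue [3]
  #17 pop 3: in=[-5,5] → [-5,5] (no change)

Fixpoint:
  val[0] = [-5,4]
  val[1] = [-5,5]
  val[2] = [-5,5]
  val[3] = [-5,5]
  val[4] = [-5,5]
  val[5] = [-5,5]
  val[6] = [0,2]

[-5,5]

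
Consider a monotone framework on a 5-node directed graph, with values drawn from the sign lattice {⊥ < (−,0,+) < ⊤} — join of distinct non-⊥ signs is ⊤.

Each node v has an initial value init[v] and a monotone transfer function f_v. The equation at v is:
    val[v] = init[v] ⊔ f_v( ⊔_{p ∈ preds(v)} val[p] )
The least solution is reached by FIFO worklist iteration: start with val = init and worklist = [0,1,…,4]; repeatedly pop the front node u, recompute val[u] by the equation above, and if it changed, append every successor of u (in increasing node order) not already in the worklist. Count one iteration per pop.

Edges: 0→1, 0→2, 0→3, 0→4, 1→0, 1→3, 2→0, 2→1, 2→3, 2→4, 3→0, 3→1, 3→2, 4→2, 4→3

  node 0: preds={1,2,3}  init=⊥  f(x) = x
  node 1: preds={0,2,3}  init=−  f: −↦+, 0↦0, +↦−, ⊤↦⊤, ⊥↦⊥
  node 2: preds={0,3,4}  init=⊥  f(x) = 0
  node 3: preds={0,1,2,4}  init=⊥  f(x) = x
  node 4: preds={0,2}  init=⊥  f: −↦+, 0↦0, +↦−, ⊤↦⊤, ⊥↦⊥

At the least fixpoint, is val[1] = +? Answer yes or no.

no

Iteration log — 10 steps:
  step 1. node 0  ⊔preds=−  new=−  old=⊥  +wl: 
  step 2. node 1  ⊔preds=−  new=⊤  old=−  +wl: 0
  step 3. node 2  ⊔preds=−  new=0  old=⊥  +wl: 1
  step 4. node 3  ⊔preds=⊤  new=⊤  old=⊥  +wl: 2
  step 5. node 4  ⊔preds=⊤  new=⊤  old=⊥  +wl: 3
  step 6. node 0  ⊔preds=⊤  new=⊤  old=−  +wl: 4
  step 7. node 1  ⊔preds=⊤  new=⊤  stable
  step 8. node 2  ⊔preds=⊤  new=0  stable
  step 9. node 3  ⊔preds=⊤  new=⊤  stable
  step 10. node 4  ⊔preds=⊤  new=⊤  stable

Least fixpoint reached:
  node 0: ⊤
  node 1: ⊤
  node 2: 0
  node 3: ⊤
  node 4: ⊤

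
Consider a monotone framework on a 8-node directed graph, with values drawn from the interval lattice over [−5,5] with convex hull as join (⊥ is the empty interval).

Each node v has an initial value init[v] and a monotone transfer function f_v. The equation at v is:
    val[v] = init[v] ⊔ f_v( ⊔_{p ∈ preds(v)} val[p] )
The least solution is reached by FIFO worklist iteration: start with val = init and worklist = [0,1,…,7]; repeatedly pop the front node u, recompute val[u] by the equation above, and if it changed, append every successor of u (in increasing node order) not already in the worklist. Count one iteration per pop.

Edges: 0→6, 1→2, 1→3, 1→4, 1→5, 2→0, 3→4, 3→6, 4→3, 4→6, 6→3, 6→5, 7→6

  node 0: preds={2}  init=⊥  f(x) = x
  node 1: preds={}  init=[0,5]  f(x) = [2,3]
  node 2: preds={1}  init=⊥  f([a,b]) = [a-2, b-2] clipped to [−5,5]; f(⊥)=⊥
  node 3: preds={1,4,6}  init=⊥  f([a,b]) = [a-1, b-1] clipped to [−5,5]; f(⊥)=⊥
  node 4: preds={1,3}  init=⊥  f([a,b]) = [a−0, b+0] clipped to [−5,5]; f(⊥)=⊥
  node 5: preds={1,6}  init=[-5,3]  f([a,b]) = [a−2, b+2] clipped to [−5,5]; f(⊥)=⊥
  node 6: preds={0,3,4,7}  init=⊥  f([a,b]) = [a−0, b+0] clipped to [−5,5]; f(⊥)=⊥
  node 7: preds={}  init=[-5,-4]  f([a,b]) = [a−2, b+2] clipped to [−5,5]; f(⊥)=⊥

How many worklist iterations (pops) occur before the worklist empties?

15

Worklist (15 pops):
  #1 pop 0: in=⊥ → ⊥ (no change)
  #2 pop 1: in=⊥ → [0,5] (no change)
  #3 pop 2: in=[0,5] → [-2,3] (was ⊥); enqueue [0]
  #4 pop 3: in=[0,5] → [-1,4] (was ⊥); enqueue []
  #5 pop 4: in=[-1,5] → [-1,5] (was ⊥); enqueue [3]
  #6 pop 5: in=[0,5] → [-5,5] (was [-5,3]); enqueue []
  #7 pop 6: in=[-5,5] → [-5,5] (was ⊥); enqueue [5]
  #8 pop 7: in=⊥ → [-5,-4] (no change)
  #9 pop 0: in=[-2,3] → [-2,3] (was ⊥); enqueue [6]
  #10 pop 3: in=[-5,5] → [-5,4] (was [-1,4]); enqueue [4]
  #11 pop 5: in=[-5,5] → [-5,5] (no change)
  #12 pop 6: in=[-5,5] → [-5,5] (no change)
  #13 pop 4: in=[-5,5] → [-5,5] (was [-1,5]); enqueue [3,6]
  #14 pop 3: in=[-5,5] → [-5,4] (no change)
  #15 pop 6: in=[-5,5] → [-5,5] (no change)

Fixpoint:
  val[0] = [-2,3]
  val[1] = [0,5]
  val[2] = [-2,3]
  val[3] = [-5,4]
  val[4] = [-5,5]
  val[5] = [-5,5]
  val[6] = [-5,5]
  val[7] = [-5,-4]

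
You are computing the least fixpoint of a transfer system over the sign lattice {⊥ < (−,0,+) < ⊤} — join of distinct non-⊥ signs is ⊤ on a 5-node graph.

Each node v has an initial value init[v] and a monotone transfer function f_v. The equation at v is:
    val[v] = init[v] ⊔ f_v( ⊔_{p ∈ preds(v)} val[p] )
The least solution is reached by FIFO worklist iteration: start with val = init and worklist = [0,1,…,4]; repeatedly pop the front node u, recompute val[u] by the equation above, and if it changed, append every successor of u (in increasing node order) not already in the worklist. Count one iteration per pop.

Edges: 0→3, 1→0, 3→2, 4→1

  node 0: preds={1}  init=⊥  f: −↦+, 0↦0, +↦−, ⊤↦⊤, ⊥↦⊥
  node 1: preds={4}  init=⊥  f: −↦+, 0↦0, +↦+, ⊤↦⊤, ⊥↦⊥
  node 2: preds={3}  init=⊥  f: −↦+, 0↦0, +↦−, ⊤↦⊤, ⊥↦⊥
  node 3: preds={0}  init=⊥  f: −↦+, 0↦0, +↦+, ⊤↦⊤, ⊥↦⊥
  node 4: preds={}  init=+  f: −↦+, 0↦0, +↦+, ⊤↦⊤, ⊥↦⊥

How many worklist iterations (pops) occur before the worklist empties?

Iteration log — 8 steps:
  step 1. node 0  ⊔preds=⊥  new=⊥  stable
  step 2. node 1  ⊔preds=+  new=+  old=⊥  +wl: 0
  step 3. node 2  ⊔preds=⊥  new=⊥  stable
  step 4. node 3  ⊔preds=⊥  new=⊥  stable
  step 5. node 4  ⊔preds=⊥  new=+  stable
  step 6. node 0  ⊔preds=+  new=−  old=⊥  +wl: 3
  step 7. node 3  ⊔preds=−  new=+  old=⊥  +wl: 2
  step 8. node 2  ⊔preds=+  new=−  old=⊥  +wl: 

Least fixpoint reached:
  node 0: −
  node 1: +
  node 2: −
  node 3: +
  node 4: +

8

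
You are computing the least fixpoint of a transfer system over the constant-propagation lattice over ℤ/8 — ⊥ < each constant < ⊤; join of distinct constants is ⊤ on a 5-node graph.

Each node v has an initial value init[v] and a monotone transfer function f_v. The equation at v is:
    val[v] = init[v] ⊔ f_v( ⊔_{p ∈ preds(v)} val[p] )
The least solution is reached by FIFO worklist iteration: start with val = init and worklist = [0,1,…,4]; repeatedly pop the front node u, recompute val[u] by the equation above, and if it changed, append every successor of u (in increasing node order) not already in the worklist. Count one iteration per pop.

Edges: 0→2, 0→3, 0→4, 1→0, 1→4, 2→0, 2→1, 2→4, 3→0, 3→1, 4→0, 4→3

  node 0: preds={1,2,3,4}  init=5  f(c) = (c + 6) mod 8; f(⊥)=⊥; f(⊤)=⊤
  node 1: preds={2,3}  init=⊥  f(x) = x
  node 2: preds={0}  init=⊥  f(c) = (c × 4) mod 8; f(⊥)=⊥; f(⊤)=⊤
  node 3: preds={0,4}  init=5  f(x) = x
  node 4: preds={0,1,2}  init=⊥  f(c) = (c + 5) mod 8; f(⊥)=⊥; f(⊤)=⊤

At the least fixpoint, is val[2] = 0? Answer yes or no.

Trace (10 dequeues):
  [1] u=0 | in 5 | out ⊤ | prev 5 | push {}
  [2] u=1 | in 5 | out 5 | prev ⊥ | push {0}
  [3] u=2 | in ⊤ | out ⊤ | prev ⊥ | push {1}
  [4] u=3 | in ⊤ | out ⊤ | prev 5 | push {}
  [5] u=4 | in ⊤ | out ⊤ | prev ⊥ | push {3}
  [6] u=0 | in ⊤ | out ⊤ | ==
  [7] u=1 | in ⊤ | out ⊤ | prev 5 | push {0,4}
  [8] u=3 | in ⊤ | out ⊤ | ==
  [9] u=0 | in ⊤ | out ⊤ | ==
  [10] u=4 | in ⊤ | out ⊤ | ==

Converged values:
  [0] ⊤
  [1] ⊤
  [2] ⊤
  [3] ⊤
  [4] ⊤

no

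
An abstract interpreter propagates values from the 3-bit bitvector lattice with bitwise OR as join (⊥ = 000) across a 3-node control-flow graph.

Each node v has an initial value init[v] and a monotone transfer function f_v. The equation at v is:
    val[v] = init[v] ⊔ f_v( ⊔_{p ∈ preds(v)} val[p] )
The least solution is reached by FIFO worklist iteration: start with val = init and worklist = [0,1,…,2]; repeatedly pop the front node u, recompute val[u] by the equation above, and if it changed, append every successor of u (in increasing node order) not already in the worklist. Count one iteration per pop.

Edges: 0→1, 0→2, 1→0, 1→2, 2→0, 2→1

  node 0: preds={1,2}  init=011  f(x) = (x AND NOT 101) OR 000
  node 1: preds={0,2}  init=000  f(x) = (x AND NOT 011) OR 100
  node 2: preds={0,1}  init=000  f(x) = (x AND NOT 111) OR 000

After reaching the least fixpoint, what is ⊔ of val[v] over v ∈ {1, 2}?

Worklist (4 pops):
  #1 pop 0: in=000 → 011 (no change)
  #2 pop 1: in=011 → 100 (was 000); enqueue [0]
  #3 pop 2: in=111 → 000 (no change)
  #4 pop 0: in=100 → 011 (no change)

Fixpoint:
  val[0] = 011
  val[1] = 100
  val[2] = 000

100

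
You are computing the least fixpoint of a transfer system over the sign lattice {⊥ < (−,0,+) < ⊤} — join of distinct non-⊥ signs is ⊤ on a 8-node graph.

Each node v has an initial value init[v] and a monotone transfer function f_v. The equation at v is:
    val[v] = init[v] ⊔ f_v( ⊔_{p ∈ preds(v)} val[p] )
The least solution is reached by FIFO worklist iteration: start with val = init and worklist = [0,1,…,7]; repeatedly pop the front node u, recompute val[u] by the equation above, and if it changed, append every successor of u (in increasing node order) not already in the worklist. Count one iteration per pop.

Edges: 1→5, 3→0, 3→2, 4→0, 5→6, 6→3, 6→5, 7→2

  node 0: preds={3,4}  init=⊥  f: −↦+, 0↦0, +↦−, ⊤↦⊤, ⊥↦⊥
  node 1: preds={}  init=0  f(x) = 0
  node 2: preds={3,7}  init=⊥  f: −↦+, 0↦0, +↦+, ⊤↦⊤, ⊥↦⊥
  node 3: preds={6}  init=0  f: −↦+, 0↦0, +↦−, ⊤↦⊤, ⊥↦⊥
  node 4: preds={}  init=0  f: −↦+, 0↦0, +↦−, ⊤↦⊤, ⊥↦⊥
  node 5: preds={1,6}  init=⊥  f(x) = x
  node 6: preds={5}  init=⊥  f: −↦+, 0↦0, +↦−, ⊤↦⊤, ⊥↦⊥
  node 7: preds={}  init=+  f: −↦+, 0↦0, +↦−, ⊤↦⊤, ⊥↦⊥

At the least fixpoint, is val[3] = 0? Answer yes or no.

yes

Worklist (10 pops):
  #1 pop 0: in=0 → 0 (was ⊥); enqueue []
  #2 pop 1: in=⊥ → 0 (no change)
  #3 pop 2: in=⊤ → ⊤ (was ⊥); enqueue []
  #4 pop 3: in=⊥ → 0 (no change)
  #5 pop 4: in=⊥ → 0 (no change)
  #6 pop 5: in=0 → 0 (was ⊥); enqueue []
  #7 pop 6: in=0 → 0 (was ⊥); enqueue [3,5]
  #8 pop 7: in=⊥ → + (no change)
  #9 pop 3: in=0 → 0 (no change)
  #10 pop 5: in=0 → 0 (no change)

Fixpoint:
  val[0] = 0
  val[1] = 0
  val[2] = ⊤
  val[3] = 0
  val[4] = 0
  val[5] = 0
  val[6] = 0
  val[7] = +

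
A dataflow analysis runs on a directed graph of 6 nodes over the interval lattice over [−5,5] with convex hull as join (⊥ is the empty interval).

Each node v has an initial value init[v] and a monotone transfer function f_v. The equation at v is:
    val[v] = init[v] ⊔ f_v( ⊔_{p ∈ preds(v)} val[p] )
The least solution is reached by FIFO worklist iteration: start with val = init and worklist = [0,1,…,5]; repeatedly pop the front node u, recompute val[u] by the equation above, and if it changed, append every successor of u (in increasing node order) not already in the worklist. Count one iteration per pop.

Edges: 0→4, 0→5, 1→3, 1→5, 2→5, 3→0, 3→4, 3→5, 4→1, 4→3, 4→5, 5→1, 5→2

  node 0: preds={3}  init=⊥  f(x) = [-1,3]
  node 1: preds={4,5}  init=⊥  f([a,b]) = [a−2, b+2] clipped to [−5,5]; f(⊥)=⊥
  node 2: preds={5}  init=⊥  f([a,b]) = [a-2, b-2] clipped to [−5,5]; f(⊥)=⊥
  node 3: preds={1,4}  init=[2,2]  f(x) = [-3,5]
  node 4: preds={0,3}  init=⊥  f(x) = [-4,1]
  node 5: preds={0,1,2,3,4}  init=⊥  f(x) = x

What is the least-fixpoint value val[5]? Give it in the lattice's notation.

[-5,5]

Worklist (13 pops):
  #1 pop 0: in=[2,2] → [-1,3] (was ⊥); enqueue []
  #2 pop 1: in=⊥ → ⊥ (no change)
  #3 pop 2: in=⊥ → ⊥ (no change)
  #4 pop 3: in=⊥ → [-3,5] (was [2,2]); enqueue [0]
  #5 pop 4: in=[-3,5] → [-4,1] (was ⊥); enqueue [1,3]
  #6 pop 5: in=[-4,5] → [-4,5] (was ⊥); enqueue [2]
  #7 pop 0: in=[-3,5] → [-1,3] (no change)
  #8 pop 1: in=[-4,5] → [-5,5] (was ⊥); enqueue [5]
  #9 pop 3: in=[-5,5] → [-3,5] (no change)
  #10 pop 2: in=[-4,5] → [-5,3] (was ⊥); enqueue []
  #11 pop 5: in=[-5,5] → [-5,5] (was [-4,5]); enqueue [1,2]
  #12 pop 1: in=[-5,5] → [-5,5] (no change)
  #13 pop 2: in=[-5,5] → [-5,3] (no change)

Fixpoint:
  val[0] = [-1,3]
  val[1] = [-5,5]
  val[2] = [-5,3]
  val[3] = [-3,5]
  val[4] = [-4,1]
  val[5] = [-5,5]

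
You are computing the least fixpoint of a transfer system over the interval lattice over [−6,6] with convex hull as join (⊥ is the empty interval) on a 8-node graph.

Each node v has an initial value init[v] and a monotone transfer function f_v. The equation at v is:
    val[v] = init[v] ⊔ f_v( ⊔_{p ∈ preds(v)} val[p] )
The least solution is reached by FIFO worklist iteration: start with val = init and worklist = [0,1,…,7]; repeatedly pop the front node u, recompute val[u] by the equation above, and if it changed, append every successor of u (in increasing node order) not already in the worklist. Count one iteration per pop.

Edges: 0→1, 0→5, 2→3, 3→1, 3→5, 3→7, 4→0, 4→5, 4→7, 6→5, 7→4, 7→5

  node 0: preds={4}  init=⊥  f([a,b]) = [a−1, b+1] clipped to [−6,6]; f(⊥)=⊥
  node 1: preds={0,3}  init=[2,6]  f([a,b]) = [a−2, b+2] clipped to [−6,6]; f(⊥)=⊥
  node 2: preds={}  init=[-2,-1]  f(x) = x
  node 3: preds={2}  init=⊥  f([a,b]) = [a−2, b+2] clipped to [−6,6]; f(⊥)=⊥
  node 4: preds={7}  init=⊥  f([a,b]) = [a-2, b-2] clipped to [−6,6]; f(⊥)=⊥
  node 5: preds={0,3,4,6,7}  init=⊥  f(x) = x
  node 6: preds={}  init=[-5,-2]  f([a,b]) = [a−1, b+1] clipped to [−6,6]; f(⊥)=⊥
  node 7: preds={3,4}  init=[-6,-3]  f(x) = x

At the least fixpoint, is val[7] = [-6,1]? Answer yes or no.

yes

Trace (17 dequeues):
  [1] u=0 | in ⊥ | out ⊥ | ==
  [2] u=1 | in ⊥ | out [2,6] | ==
  [3] u=2 | in ⊥ | out [-2,-1] | ==
  [4] u=3 | in [-2,-1] | out [-4,1] | prev ⊥ | push {1}
  [5] u=4 | in [-6,-3] | out [-6,-5] | prev ⊥ | push {0}
  [6] u=5 | in [-6,1] | out [-6,1] | prev ⊥ | push {}
  [7] u=6 | in ⊥ | out [-5,-2] | ==
  [8] u=7 | in [-6,1] | out [-6,1] | prev [-6,-3] | push {4,5}
  [9] u=1 | in [-4,1] | out [-6,6] | prev [2,6] | push {}
  [10] u=0 | in [-6,-5] | out [-6,-4] | prev ⊥ | push {1}
  [11] u=4 | in [-6,1] | out [-6,-1] | prev [-6,-5] | push {0,7}
  [12] u=5 | in [-6,1] | out [-6,1] | ==
  [13] u=1 | in [-6,1] | out [-6,6] | ==
  [14] u=0 | in [-6,-1] | out [-6,0] | prev [-6,-4] | push {1,5}
  [15] u=7 | in [-6,1] | out [-6,1] | ==
  [16] u=1 | in [-6,1] | out [-6,6] | ==
  [17] u=5 | in [-6,1] | out [-6,1] | ==

Converged values:
  [0] [-6,0]
  [1] [-6,6]
  [2] [-2,-1]
  [3] [-4,1]
  [4] [-6,-1]
  [5] [-6,1]
  [6] [-5,-2]
  [7] [-6,1]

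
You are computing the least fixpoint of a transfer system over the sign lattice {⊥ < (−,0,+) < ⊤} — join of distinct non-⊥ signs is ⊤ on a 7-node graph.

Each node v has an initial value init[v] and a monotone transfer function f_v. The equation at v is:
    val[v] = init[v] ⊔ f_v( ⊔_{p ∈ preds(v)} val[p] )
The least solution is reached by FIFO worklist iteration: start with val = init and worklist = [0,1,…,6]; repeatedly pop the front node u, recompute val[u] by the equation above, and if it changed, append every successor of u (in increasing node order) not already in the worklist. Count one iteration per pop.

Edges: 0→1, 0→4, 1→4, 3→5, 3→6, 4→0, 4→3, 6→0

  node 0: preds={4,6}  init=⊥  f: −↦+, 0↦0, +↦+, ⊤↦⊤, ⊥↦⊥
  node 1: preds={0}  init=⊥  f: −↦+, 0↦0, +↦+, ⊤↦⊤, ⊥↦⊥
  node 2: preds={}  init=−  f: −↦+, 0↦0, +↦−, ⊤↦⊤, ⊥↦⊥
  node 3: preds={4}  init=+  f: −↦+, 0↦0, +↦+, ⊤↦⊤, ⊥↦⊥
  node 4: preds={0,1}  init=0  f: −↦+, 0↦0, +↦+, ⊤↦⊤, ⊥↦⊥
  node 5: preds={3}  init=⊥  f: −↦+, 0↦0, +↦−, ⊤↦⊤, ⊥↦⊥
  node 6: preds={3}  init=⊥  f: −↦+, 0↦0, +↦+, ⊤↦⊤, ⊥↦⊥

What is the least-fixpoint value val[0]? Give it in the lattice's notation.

⊤

Iteration log — 12 steps:
  step 1. node 0  ⊔preds=0  new=0  old=⊥  +wl: 
  step 2. node 1  ⊔preds=0  new=0  old=⊥  +wl: 
  step 3. node 2  ⊔preds=⊥  new=−  stable
  step 4. node 3  ⊔preds=0  new=⊤  old=+  +wl: 
  step 5. node 4  ⊔preds=0  new=0  stable
  step 6. node 5  ⊔preds=⊤  new=⊤  old=⊥  +wl: 
  step 7. node 6  ⊔preds=⊤  new=⊤  old=⊥  +wl: 0
  step 8. node 0  ⊔preds=⊤  new=⊤  old=0  +wl: 1,4
  step 9. node 1  ⊔preds=⊤  new=⊤  old=0  +wl: 
  step 10. node 4  ⊔preds=⊤  new=⊤  old=0  +wl: 0,3
  step 11. node 0  ⊔preds=⊤  new=⊤  stable
  step 12. node 3  ⊔preds=⊤  new=⊤  stable

Least fixpoint reached:
  node 0: ⊤
  node 1: ⊤
  node 2: −
  node 3: ⊤
  node 4: ⊤
  node 5: ⊤
  node 6: ⊤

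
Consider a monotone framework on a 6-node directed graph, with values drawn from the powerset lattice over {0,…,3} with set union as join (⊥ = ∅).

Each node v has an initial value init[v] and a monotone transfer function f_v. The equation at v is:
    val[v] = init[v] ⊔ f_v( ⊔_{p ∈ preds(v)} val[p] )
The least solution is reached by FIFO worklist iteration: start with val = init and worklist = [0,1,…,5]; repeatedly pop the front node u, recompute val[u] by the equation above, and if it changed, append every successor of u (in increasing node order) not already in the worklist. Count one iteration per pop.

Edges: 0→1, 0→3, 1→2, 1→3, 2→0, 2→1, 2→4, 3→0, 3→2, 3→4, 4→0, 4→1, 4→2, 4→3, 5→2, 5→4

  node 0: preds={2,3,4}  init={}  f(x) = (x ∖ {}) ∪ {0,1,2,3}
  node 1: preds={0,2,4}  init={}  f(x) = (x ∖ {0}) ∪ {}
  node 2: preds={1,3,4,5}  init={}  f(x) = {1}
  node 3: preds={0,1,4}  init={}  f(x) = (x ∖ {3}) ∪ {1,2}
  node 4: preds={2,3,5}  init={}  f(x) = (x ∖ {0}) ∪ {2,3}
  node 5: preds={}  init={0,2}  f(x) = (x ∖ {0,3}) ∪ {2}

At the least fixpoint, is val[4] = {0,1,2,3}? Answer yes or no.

no

Trace (10 dequeues):
  [1] u=0 | in {} | out {0,1,2,3} | prev {} | push {}
  [2] u=1 | in {0,1,2,3} | out {1,2,3} | prev {} | push {}
  [3] u=2 | in {0,1,2,3} | out {1} | prev {} | push {0,1}
  [4] u=3 | in {0,1,2,3} | out {0,1,2} | prev {} | push {2}
  [5] u=4 | in {0,1,2} | out {1,2,3} | prev {} | push {3}
  [6] u=5 | in {} | out {0,2} | ==
  [7] u=0 | in {0,1,2,3} | out {0,1,2,3} | ==
  [8] u=1 | in {0,1,2,3} | out {1,2,3} | ==
  [9] u=2 | in {0,1,2,3} | out {1} | ==
  [10] u=3 | in {0,1,2,3} | out {0,1,2} | ==

Converged values:
  [0] {0,1,2,3}
  [1] {1,2,3}
  [2] {1}
  [3] {0,1,2}
  [4] {1,2,3}
  [5] {0,2}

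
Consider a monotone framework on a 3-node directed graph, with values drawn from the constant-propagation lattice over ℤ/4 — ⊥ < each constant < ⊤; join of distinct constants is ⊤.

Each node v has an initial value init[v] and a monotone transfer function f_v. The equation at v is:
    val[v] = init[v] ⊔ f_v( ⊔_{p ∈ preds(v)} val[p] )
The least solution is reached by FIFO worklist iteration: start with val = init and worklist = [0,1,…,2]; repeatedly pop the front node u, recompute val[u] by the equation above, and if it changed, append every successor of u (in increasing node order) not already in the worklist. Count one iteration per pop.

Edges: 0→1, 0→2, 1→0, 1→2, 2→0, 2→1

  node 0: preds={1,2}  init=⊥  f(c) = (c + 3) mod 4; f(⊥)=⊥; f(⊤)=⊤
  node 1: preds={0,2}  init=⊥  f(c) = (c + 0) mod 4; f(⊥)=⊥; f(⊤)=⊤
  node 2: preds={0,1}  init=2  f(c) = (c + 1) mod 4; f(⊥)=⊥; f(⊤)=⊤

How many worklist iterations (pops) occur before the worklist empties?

6

Worklist (6 pops):
  #1 pop 0: in=2 → 1 (was ⊥); enqueue []
  #2 pop 1: in=⊤ → ⊤ (was ⊥); enqueue [0]
  #3 pop 2: in=⊤ → ⊤ (was 2); enqueue [1]
  #4 pop 0: in=⊤ → ⊤ (was 1); enqueue [2]
  #5 pop 1: in=⊤ → ⊤ (no change)
  #6 pop 2: in=⊤ → ⊤ (no change)

Fixpoint:
  val[0] = ⊤
  val[1] = ⊤
  val[2] = ⊤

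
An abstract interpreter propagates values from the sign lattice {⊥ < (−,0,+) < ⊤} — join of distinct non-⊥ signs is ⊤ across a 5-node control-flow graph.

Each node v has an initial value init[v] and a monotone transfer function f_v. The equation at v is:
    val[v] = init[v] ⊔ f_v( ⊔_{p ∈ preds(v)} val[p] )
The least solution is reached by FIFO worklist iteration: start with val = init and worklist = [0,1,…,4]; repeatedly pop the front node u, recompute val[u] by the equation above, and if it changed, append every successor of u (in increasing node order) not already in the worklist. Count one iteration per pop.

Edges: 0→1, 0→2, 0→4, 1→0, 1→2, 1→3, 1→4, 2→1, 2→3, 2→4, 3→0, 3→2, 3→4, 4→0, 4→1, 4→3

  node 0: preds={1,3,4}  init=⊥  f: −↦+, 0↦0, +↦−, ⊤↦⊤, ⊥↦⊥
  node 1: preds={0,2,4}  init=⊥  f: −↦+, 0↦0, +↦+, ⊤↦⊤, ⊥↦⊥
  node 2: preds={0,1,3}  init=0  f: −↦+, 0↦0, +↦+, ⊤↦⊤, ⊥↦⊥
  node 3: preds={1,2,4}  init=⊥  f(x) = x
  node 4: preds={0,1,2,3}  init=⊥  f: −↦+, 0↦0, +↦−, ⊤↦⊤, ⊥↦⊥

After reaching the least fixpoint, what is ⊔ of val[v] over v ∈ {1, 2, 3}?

Trace (10 dequeues):
  [1] u=0 | in ⊥ | out ⊥ | ==
  [2] u=1 | in 0 | out 0 | prev ⊥ | push {0}
  [3] u=2 | in 0 | out 0 | ==
  [4] u=3 | in 0 | out 0 | prev ⊥ | push {2}
  [5] u=4 | in 0 | out 0 | prev ⊥ | push {1,3}
  [6] u=0 | in 0 | out 0 | prev ⊥ | push {4}
  [7] u=2 | in 0 | out 0 | ==
  [8] u=1 | in 0 | out 0 | ==
  [9] u=3 | in 0 | out 0 | ==
  [10] u=4 | in 0 | out 0 | ==

Converged values:
  [0] 0
  [1] 0
  [2] 0
  [3] 0
  [4] 0

0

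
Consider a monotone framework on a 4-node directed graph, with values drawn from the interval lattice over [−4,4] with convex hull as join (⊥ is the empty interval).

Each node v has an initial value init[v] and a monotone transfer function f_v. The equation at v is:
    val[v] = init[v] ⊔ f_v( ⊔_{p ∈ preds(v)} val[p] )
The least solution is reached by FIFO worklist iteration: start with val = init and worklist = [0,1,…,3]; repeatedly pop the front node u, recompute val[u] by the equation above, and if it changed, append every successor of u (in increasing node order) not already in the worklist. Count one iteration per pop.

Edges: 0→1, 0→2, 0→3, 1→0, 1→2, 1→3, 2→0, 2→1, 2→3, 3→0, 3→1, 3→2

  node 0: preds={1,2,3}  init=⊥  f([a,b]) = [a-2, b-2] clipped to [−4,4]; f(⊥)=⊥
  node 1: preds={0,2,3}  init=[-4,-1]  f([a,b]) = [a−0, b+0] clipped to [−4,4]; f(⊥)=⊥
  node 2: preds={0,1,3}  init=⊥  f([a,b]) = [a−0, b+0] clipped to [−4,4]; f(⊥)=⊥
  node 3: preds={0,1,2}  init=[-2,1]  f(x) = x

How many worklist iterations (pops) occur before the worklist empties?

7

Trace (7 dequeues):
  [1] u=0 | in [-4,1] | out [-4,-1] | prev ⊥ | push {}
  [2] u=1 | in [-4,1] | out [-4,1] | prev [-4,-1] | push {0}
  [3] u=2 | in [-4,1] | out [-4,1] | prev ⊥ | push {1}
  [4] u=3 | in [-4,1] | out [-4,1] | prev [-2,1] | push {2}
  [5] u=0 | in [-4,1] | out [-4,-1] | ==
  [6] u=1 | in [-4,1] | out [-4,1] | ==
  [7] u=2 | in [-4,1] | out [-4,1] | ==

Converged values:
  [0] [-4,-1]
  [1] [-4,1]
  [2] [-4,1]
  [3] [-4,1]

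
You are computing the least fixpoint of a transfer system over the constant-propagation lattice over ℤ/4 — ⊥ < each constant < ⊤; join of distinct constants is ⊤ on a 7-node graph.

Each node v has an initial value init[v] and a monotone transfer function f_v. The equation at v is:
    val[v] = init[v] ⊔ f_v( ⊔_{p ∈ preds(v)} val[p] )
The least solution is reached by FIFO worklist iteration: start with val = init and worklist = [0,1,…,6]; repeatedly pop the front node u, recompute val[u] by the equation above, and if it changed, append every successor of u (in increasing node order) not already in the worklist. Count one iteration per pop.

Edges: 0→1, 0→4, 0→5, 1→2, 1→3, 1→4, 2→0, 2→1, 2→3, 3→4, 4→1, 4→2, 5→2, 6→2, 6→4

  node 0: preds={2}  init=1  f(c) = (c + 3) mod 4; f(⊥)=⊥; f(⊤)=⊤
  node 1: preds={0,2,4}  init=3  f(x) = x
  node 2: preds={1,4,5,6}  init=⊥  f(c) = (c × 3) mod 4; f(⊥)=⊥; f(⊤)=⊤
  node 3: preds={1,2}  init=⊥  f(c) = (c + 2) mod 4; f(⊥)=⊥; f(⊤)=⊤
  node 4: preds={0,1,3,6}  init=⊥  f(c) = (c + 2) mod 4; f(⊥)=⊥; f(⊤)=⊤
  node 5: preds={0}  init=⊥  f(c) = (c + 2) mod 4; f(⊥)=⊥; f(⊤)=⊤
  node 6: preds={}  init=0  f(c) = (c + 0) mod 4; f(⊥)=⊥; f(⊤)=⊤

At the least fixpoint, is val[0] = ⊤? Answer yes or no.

Trace (13 dequeues):
  [1] u=0 | in ⊥ | out 1 | ==
  [2] u=1 | in 1 | out ⊤ | prev 3 | push {}
  [3] u=2 | in ⊤ | out ⊤ | prev ⊥ | push {0,1}
  [4] u=3 | in ⊤ | out ⊤ | prev ⊥ | push {}
  [5] u=4 | in ⊤ | out ⊤ | prev ⊥ | push {2}
  [6] u=5 | in 1 | out 3 | prev ⊥ | push {}
  [7] u=6 | in ⊥ | out 0 | ==
  [8] u=0 | in ⊤ | out ⊤ | prev 1 | push {4,5}
  [9] u=1 | in ⊤ | out ⊤ | ==
  [10] u=2 | in ⊤ | out ⊤ | ==
  [11] u=4 | in ⊤ | out ⊤ | ==
  [12] u=5 | in ⊤ | out ⊤ | prev 3 | push {2}
  [13] u=2 | in ⊤ | out ⊤ | ==

Converged values:
  [0] ⊤
  [1] ⊤
  [2] ⊤
  [3] ⊤
  [4] ⊤
  [5] ⊤
  [6] 0

yes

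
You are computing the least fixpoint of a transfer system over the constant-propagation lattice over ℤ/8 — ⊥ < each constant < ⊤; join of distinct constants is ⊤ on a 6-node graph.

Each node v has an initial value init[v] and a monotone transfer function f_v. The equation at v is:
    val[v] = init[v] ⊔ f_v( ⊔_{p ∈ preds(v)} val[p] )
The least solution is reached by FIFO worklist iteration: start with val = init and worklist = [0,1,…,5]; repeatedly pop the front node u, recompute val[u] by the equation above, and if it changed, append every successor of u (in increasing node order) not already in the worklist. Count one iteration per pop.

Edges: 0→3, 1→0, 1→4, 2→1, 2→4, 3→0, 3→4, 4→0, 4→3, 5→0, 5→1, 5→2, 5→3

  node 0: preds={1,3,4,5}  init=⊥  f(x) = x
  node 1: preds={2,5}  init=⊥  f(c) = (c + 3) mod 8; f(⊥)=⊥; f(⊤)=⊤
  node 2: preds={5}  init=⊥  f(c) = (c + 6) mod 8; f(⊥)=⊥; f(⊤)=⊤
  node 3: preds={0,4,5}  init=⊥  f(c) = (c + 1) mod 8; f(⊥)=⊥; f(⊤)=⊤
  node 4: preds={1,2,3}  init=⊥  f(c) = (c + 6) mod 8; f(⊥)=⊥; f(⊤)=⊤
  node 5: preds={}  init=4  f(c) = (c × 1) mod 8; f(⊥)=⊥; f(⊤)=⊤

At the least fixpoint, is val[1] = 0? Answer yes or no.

no

Worklist (11 pops):
  #1 pop 0: in=4 → 4 (was ⊥); enqueue []
  #2 pop 1: in=4 → 7 (was ⊥); enqueue [0]
  #3 pop 2: in=4 → 2 (was ⊥); enqueue [1]
  #4 pop 3: in=4 → 5 (was ⊥); enqueue []
  #5 pop 4: in=⊤ → ⊤ (was ⊥); enqueue [3]
  #6 pop 5: in=⊥ → 4 (no change)
  #7 pop 0: in=⊤ → ⊤ (was 4); enqueue []
  #8 pop 1: in=⊤ → ⊤ (was 7); enqueue [0,4]
  #9 pop 3: in=⊤ → ⊤ (was 5); enqueue []
  #10 pop 0: in=⊤ → ⊤ (no change)
  #11 pop 4: in=⊤ → ⊤ (no change)

Fixpoint:
  val[0] = ⊤
  val[1] = ⊤
  val[2] = 2
  val[3] = ⊤
  val[4] = ⊤
  val[5] = 4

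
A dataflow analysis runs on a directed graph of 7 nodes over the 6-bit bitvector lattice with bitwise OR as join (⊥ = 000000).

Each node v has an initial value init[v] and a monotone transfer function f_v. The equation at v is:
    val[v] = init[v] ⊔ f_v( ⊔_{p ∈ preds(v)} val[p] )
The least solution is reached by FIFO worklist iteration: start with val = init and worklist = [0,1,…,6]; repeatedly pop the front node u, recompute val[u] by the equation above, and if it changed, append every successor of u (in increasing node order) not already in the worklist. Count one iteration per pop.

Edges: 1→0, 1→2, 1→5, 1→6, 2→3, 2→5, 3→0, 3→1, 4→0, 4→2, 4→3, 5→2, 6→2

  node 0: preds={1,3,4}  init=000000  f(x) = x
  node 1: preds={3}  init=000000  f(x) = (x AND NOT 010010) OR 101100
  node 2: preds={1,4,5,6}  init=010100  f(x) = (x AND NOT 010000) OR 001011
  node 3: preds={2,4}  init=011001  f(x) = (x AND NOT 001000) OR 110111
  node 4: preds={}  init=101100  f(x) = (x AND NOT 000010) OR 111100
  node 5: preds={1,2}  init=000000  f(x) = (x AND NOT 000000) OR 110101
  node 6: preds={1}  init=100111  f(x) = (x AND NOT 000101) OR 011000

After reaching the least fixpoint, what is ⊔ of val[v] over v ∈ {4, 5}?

111111

Trace (11 dequeues):
  [1] u=0 | in 111101 | out 111101 | prev 000000 | push {}
  [2] u=1 | in 011001 | out 101101 | prev 000000 | push {0}
  [3] u=2 | in 101111 | out 111111 | prev 010100 | push {}
  [4] u=3 | in 111111 | out 111111 | prev 011001 | push {1}
  [5] u=4 | in 000000 | out 111100 | prev 101100 | push {2,3}
  [6] u=5 | in 111111 | out 111111 | prev 000000 | push {}
  [7] u=6 | in 101101 | out 111111 | prev 100111 | push {}
  [8] u=0 | in 111111 | out 111111 | prev 111101 | push {}
  [9] u=1 | in 111111 | out 101101 | ==
  [10] u=2 | in 111111 | out 111111 | ==
  [11] u=3 | in 111111 | out 111111 | ==

Converged values:
  [0] 111111
  [1] 101101
  [2] 111111
  [3] 111111
  [4] 111100
  [5] 111111
  [6] 111111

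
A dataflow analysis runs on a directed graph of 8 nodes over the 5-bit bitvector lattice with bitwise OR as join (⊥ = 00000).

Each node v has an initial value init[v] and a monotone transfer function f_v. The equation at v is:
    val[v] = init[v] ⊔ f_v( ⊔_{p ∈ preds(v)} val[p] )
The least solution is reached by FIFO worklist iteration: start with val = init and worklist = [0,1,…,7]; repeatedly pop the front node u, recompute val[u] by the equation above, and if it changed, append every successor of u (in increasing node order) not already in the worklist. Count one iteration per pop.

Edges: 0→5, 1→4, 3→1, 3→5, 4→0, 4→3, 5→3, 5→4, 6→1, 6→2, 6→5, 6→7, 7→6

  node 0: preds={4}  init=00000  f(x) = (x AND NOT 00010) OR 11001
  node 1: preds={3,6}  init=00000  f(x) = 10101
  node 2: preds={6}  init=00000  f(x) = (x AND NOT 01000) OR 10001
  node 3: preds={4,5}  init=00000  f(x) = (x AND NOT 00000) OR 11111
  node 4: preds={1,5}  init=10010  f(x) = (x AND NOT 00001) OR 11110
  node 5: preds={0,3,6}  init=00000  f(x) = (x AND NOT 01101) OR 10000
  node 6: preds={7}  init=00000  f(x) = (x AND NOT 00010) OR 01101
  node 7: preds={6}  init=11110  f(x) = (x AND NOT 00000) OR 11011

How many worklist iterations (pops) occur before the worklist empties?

Trace (15 dequeues):
  [1] u=0 | in 10010 | out 11001 | prev 00000 | push {}
  [2] u=1 | in 00000 | out 10101 | prev 00000 | push {}
  [3] u=2 | in 00000 | out 10001 | prev 00000 | push {}
  [4] u=3 | in 10010 | out 11111 | prev 00000 | push {1}
  [5] u=4 | in 10101 | out 11110 | prev 10010 | push {0,3}
  [6] u=5 | in 11111 | out 10010 | prev 00000 | push {4}
  [7] u=6 | in 11110 | out 11101 | prev 00000 | push {2,5}
  [8] u=7 | in 11101 | out 11111 | prev 11110 | push {6}
  [9] u=1 | in 11111 | out 10101 | ==
  [10] u=0 | in 11110 | out 11101 | prev 11001 | push {}
  [11] u=3 | in 11110 | out 11111 | ==
  [12] u=4 | in 10111 | out 11110 | ==
  [13] u=2 | in 11101 | out 10101 | prev 10001 | push {}
  [14] u=5 | in 11111 | out 10010 | ==
  [15] u=6 | in 11111 | out 11101 | ==

Converged values:
  [0] 11101
  [1] 10101
  [2] 10101
  [3] 11111
  [4] 11110
  [5] 10010
  [6] 11101
  [7] 11111

15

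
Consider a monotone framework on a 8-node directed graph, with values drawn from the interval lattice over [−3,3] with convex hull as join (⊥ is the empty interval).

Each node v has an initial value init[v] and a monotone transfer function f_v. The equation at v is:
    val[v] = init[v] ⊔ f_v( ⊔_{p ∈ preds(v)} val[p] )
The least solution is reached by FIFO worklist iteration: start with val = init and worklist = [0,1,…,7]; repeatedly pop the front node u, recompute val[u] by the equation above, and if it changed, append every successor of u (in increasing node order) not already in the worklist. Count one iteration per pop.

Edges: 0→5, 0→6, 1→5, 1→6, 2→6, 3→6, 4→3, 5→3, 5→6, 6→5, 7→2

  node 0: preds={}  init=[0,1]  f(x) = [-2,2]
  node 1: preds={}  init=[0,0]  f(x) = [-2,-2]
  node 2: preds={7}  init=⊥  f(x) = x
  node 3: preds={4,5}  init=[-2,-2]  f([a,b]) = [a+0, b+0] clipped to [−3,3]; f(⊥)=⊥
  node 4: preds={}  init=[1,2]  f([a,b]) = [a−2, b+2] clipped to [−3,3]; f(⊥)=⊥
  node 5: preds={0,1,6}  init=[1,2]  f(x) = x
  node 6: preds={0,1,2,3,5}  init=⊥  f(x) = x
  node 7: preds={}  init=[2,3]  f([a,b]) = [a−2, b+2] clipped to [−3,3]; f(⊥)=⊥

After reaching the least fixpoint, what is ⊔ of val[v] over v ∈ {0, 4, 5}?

Trace (12 dequeues):
  [1] u=0 | in ⊥ | out [-2,2] | prev [0,1] | push {}
  [2] u=1 | in ⊥ | out [-2,0] | prev [0,0] | push {}
  [3] u=2 | in [2,3] | out [2,3] | prev ⊥ | push {}
  [4] u=3 | in [1,2] | out [-2,2] | prev [-2,-2] | push {}
  [5] u=4 | in ⊥ | out [1,2] | ==
  [6] u=5 | in [-2,2] | out [-2,2] | prev [1,2] | push {3}
  [7] u=6 | in [-2,3] | out [-2,3] | prev ⊥ | push {5}
  [8] u=7 | in ⊥ | out [2,3] | ==
  [9] u=3 | in [-2,2] | out [-2,2] | ==
  [10] u=5 | in [-2,3] | out [-2,3] | prev [-2,2] | push {3,6}
  [11] u=3 | in [-2,3] | out [-2,3] | prev [-2,2] | push {}
  [12] u=6 | in [-2,3] | out [-2,3] | ==

Converged values:
  [0] [-2,2]
  [1] [-2,0]
  [2] [2,3]
  [3] [-2,3]
  [4] [1,2]
  [5] [-2,3]
  [6] [-2,3]
  [7] [2,3]

[-2,3]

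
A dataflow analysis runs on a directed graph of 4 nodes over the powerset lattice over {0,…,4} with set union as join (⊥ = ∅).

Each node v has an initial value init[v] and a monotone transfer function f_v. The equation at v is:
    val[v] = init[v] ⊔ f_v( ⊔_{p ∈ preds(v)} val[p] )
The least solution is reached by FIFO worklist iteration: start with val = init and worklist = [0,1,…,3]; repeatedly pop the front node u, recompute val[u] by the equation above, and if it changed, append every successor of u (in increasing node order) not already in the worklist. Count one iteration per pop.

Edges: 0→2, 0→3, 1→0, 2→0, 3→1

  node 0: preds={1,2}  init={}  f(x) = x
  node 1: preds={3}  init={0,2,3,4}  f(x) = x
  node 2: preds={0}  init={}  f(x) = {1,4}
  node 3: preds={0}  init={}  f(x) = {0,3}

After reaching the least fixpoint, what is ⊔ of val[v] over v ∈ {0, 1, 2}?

{0,1,2,3,4}

Worklist (8 pops):
  #1 pop 0: in={0,2,3,4} → {0,2,3,4} (was {}); enqueue []
  #2 pop 1: in={} → {0,2,3,4} (no change)
  #3 pop 2: in={0,2,3,4} → {1,4} (was {}); enqueue [0]
  #4 pop 3: in={0,2,3,4} → {0,3} (was {}); enqueue [1]
  #5 pop 0: in={0,1,2,3,4} → {0,1,2,3,4} (was {0,2,3,4}); enqueue [2,3]
  #6 pop 1: in={0,3} → {0,2,3,4} (no change)
  #7 pop 2: in={0,1,2,3,4} → {1,4} (no change)
  #8 pop 3: in={0,1,2,3,4} → {0,3} (no change)

Fixpoint:
  val[0] = {0,1,2,3,4}
  val[1] = {0,2,3,4}
  val[2] = {1,4}
  val[3] = {0,3}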